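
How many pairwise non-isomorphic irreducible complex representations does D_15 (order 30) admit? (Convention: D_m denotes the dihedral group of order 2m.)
9

Derivation: The number of irreducible complex representations of a finite group equals its number of conjugacy classes. D_15 has 9 conjugacy classes ((n+3)/2 for n odd), so D_15 (order 30) has exactly 9 irreducible complex representations.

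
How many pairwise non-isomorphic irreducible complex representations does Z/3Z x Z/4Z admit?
12

Why: The number of irreducible complex representations of a finite group equals its number of conjugacy classes. Z/3Z x Z/4Z is abelian of order 12, so every element is its own conjugacy class: 12 classes, so Z/3Z x Z/4Z (order 12) has exactly 12 irreducible complex representations.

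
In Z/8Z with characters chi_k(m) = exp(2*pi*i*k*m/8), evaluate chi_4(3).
chi_4(3) = zeta_8^12 = -1

Why: chi_4(3) = zeta_8^(4*3) = zeta_8^12. Since zeta_8^8 = 1, this equals zeta_8^4 = exp(2*pi*i*4/8) = -1.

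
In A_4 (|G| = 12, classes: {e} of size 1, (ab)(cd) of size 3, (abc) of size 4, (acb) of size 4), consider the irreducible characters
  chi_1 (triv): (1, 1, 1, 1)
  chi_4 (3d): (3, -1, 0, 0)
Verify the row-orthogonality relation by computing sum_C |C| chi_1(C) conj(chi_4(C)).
Sum = 0; so <chi_1, chi_4> = 0 (distinct irreducibles are orthogonal).

Proof sketch: Compute term by term over conjugacy classes (|C| * chi_1(C) * conj(chi_4(C))):
  1*(1)*conj(3) + 3*(1)*conj(-1) + 4*(1)*conj(0) + 4*(1)*conj(0)
  = (3) + (-3) + (0) + (0)
  = 0.
(Exp terms are combined using exp(i*s)*conj(exp(i*t)) = exp(i*(s-t)), and sums of them are collapsed using the identity that for every m > 1 the m distinct m-th roots of unity sum to 0, e.g. 1 + exp(2*I*pi/3) + exp(-2*I*pi/3) = 0.)
Dividing by |G| = 12 gives 0/12 = 0, matching the row-orthogonality relation <chi_1, chi_4> = [chi_1 = chi_4].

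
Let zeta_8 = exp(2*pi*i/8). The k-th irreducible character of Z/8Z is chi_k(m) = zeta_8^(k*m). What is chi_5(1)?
chi_5(1) = zeta_8^5 = exp(-3*I*pi/4)

Proof sketch: chi_5(1) = zeta_8^(5*1) = zeta_8^5. Since zeta_8^8 = 1, this equals zeta_8^5 = exp(2*pi*i*5/8) = exp(-3*I*pi/4).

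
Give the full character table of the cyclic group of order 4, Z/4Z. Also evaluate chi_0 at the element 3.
Character table of Z/4Z (irreps indexed chi_0,...,chi_3 with chi_k(m) = zeta_4^(k*m), zeta_4 = exp(2*pi*i/4)):
  irrep \ class  {0} (size 1)  {1} (size 1)  {2} (size 1)  {3} (size 1)
  chi_0          1             1             1             1           
  chi_1          1             I             -1            -I          
  chi_2          1             -1            1             -1          
  chi_3          1             -I            -1            I           

Spot check: chi_0(3) = zeta_4^(0*3) = zeta_4^0 = 1.

Reasoning: Z/4Z is abelian, so all 4 irreducible complex representations are 1-dimensional. They are given by chi_k(m) = zeta_4^(k*m) for k = 0,...,3. Row orthogonality: sum_m chi_k(m) conj(chi_l(m)) = 4 * [k = l].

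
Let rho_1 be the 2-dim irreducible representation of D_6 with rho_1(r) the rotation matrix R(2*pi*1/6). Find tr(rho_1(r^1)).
chi_{rho_1}(r^1) = 2*cos(2*pi*1*1/6) = 1

Argument: rho_1(r^1) is rotation by angle 2*pi*1*1/6, whose trace is 2*cos(2*pi*1*1/6) = 1.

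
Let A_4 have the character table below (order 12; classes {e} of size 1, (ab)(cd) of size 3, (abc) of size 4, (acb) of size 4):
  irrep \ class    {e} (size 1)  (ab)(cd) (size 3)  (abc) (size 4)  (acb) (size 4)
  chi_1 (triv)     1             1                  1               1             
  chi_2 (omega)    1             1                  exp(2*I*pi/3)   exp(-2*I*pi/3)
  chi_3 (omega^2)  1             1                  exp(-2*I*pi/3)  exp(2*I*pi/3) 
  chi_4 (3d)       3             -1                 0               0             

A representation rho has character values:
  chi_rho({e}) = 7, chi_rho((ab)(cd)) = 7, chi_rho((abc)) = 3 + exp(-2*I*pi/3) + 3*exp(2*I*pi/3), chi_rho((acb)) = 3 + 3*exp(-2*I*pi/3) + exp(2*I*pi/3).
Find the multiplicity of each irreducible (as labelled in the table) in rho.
Multiplicities: chi_1: 3, chi_2: 3, chi_3: 1, chi_4: 0.

Derivation: Use <chi_rho, chi> = (1/|G|) sum_C |C| * chi_rho(C) * conj(chi(C)) with |G| = 12 for each irreducible chi in the table:
  <chi_rho, chi_1> = (1/12)[1*(7)*conj(1) + 3*(7)*conj(1) + 4*(3 + exp(-2*I*pi/3) + 3*exp(2*I*pi/3))*conj(1) + 4*(3 + 3*exp(-2*I*pi/3) + exp(2*I*pi/3))*conj(1)]
      = (1/12)[(7) + (21) + (12 + 4*exp(-2*I*pi/3) + 12*exp(2*I*pi/3)) + (12 + 12*exp(-2*I*pi/3) + 4*exp(2*I*pi/3))] = 36/12 = 3
  <chi_rho, chi_2> = (1/12)[1*(7)*conj(1) + 3*(7)*conj(1) + 4*(3 + exp(-2*I*pi/3) + 3*exp(2*I*pi/3))*conj(exp(2*I*pi/3)) + 4*(3 + 3*exp(-2*I*pi/3) + exp(2*I*pi/3))*conj(exp(-2*I*pi/3))]
      = (1/12)[(7) + (21) + (12 + 12*exp(-2*I*pi/3) + 4*exp(2*I*pi/3)) + (12 + 4*exp(-2*I*pi/3) + 12*exp(2*I*pi/3))] = 36/12 = 3
  <chi_rho, chi_3> = (1/12)[1*(7)*conj(1) + 3*(7)*conj(1) + 4*(3 + exp(-2*I*pi/3) + 3*exp(2*I*pi/3))*conj(exp(-2*I*pi/3)) + 4*(3 + 3*exp(-2*I*pi/3) + exp(2*I*pi/3))*conj(exp(2*I*pi/3))]
      = (1/12)[(7) + (21) + (-8) + (-8)] = 12/12 = 1
  <chi_rho, chi_4> = (1/12)[1*(7)*conj(3) + 3*(7)*conj(-1) + 4*(3 + exp(-2*I*pi/3) + 3*exp(2*I*pi/3))*conj(0) + 4*(3 + 3*exp(-2*I*pi/3) + exp(2*I*pi/3))*conj(0)]
      = (1/12)[(21) + (-21) + (0) + (0)] = 0/12 = 0
(Exp terms are combined using exp(i*s)*conj(exp(i*t)) = exp(i*(s-t)), and sums of them are collapsed using the identity that for every m > 1 the m distinct m-th roots of unity sum to 0, e.g. 1 + exp(2*I*pi/3) + exp(-2*I*pi/3) = 0.)
Dimension check: dim(rho) = sum (mult * dim) = 3*1 + 3*1 + 1*1 + 0*3 = 7 = chi_rho(e) = 7.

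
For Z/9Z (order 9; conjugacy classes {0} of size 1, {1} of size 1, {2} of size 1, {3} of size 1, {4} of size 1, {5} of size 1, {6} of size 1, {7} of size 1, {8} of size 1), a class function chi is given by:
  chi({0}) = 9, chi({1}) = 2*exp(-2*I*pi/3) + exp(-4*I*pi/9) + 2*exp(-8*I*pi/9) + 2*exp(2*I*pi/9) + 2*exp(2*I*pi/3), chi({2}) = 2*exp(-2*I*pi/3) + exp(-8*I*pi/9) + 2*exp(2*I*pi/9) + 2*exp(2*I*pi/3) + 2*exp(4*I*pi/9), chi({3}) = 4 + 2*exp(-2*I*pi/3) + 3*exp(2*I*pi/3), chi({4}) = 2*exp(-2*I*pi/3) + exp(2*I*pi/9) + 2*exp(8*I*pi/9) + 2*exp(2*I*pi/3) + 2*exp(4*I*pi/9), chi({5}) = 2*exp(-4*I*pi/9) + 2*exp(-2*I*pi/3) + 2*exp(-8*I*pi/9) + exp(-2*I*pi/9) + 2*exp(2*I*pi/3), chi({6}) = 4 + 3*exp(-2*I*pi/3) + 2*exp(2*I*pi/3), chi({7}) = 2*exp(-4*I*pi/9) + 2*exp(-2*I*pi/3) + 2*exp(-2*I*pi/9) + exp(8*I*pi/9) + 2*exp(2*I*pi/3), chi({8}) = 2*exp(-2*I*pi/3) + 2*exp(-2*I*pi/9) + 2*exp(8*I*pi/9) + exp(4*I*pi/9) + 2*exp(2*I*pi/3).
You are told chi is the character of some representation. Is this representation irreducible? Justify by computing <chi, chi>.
Not irreducible (reducible): <chi, chi> = 17 > 1.

Proof sketch: <chi, chi> = (1/|G|) sum_C |C| * |chi(C)|^2 = (1/9)[1*|9|^2 + 1*|2*exp(-2*I*pi/3) + exp(-4*I*pi/9) + 2*exp(-8*I*pi/9) + 2*exp(2*I*pi/9) + 2*exp(2*I*pi/3)|^2 + 1*|2*exp(-2*I*pi/3) + exp(-8*I*pi/9) + 2*exp(2*I*pi/9) + 2*exp(2*I*pi/3) + 2*exp(4*I*pi/9)|^2 + 1*|4 + 2*exp(-2*I*pi/3) + 3*exp(2*I*pi/3)|^2 + 1*|2*exp(-2*I*pi/3) + exp(2*I*pi/9) + 2*exp(8*I*pi/9) + 2*exp(2*I*pi/3) + 2*exp(4*I*pi/9)|^2 + 1*|2*exp(-4*I*pi/9) + 2*exp(-2*I*pi/3) + 2*exp(-8*I*pi/9) + exp(-2*I*pi/9) + 2*exp(2*I*pi/3)|^2 + 1*|4 + 3*exp(-2*I*pi/3) + 2*exp(2*I*pi/3)|^2 + 1*|2*exp(-4*I*pi/9) + 2*exp(-2*I*pi/3) + 2*exp(-2*I*pi/9) + exp(8*I*pi/9) + 2*exp(2*I*pi/3)|^2 + 1*|2*exp(-2*I*pi/3) + 2*exp(-2*I*pi/9) + 2*exp(8*I*pi/9) + exp(4*I*pi/9) + 2*exp(2*I*pi/3)|^2]
  = (1/9)[(81) + (17 + 10*exp(-4*I*pi/9) + 6*exp(-2*I*pi/3) + 6*exp(-2*I*pi/9) + 10*exp(-8*I*pi/9) + 10*exp(8*I*pi/9) + 6*exp(2*I*pi/9) + 6*exp(2*I*pi/3) + 10*exp(4*I*pi/9)) + (17 + 10*exp(-2*I*pi/9) + 6*exp(-4*I*pi/9) + 6*exp(-2*I*pi/3) + 10*exp(-8*I*pi/9) + 10*exp(8*I*pi/9) + 6*exp(2*I*pi/3) + 6*exp(4*I*pi/9) + 10*exp(2*I*pi/9)) + (3) + (17 + 10*exp(-4*I*pi/9) + 10*exp(-2*I*pi/9) + 6*exp(-2*I*pi/3) + 6*exp(-8*I*pi/9) + 6*exp(8*I*pi/9) + 6*exp(2*I*pi/3) + 10*exp(2*I*pi/9) + 10*exp(4*I*pi/9)) + (17 + 10*exp(-4*I*pi/9) + 10*exp(-2*I*pi/9) + 6*exp(-2*I*pi/3) + 6*exp(-8*I*pi/9) + 6*exp(8*I*pi/9) + 6*exp(2*I*pi/3) + 10*exp(2*I*pi/9) + 10*exp(4*I*pi/9)) + (3) + (17 + 10*exp(-2*I*pi/9) + 6*exp(-4*I*pi/9) + 6*exp(-2*I*pi/3) + 10*exp(-8*I*pi/9) + 10*exp(8*I*pi/9) + 6*exp(2*I*pi/3) + 6*exp(4*I*pi/9) + 10*exp(2*I*pi/9)) + (17 + 10*exp(-4*I*pi/9) + 6*exp(-2*I*pi/3) + 6*exp(-2*I*pi/9) + 10*exp(-8*I*pi/9) + 10*exp(8*I*pi/9) + 6*exp(2*I*pi/9) + 6*exp(2*I*pi/3) + 10*exp(4*I*pi/9))] = 153/9 = 17.
(Exp terms are combined using exp(i*s)*conj(exp(i*t)) = exp(i*(s-t)), and sums of them are collapsed using the identity that for every m > 1 the m distinct m-th roots of unity sum to 0, e.g. 1 + exp(2*I*pi/3) + exp(-2*I*pi/3) = 0.)
A character is irreducible iff <chi, chi> = 1, so this representation is reducible.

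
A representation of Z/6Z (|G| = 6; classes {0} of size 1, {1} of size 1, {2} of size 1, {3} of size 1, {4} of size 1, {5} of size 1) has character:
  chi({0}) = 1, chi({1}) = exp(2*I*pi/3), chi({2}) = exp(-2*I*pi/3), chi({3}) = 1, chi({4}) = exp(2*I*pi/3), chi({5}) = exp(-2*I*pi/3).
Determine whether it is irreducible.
Irreducible: <chi, chi> = 1.

Solution. <chi, chi> = (1/|G|) sum_C |C| * |chi(C)|^2 = (1/6)[1*|1|^2 + 1*|exp(2*I*pi/3)|^2 + 1*|exp(-2*I*pi/3)|^2 + 1*|1|^2 + 1*|exp(2*I*pi/3)|^2 + 1*|exp(-2*I*pi/3)|^2]
  = (1/6)[(1) + (1) + (1) + (1) + (1) + (1)] = 6/6 = 1.
(Exp terms are combined using exp(i*s)*conj(exp(i*t)) = exp(i*(s-t)), and sums of them are collapsed using the identity that for every m > 1 the m distinct m-th roots of unity sum to 0, e.g. 1 + exp(2*I*pi/3) + exp(-2*I*pi/3) = 0.)
A character is irreducible iff <chi, chi> = 1, so this representation is irreducible.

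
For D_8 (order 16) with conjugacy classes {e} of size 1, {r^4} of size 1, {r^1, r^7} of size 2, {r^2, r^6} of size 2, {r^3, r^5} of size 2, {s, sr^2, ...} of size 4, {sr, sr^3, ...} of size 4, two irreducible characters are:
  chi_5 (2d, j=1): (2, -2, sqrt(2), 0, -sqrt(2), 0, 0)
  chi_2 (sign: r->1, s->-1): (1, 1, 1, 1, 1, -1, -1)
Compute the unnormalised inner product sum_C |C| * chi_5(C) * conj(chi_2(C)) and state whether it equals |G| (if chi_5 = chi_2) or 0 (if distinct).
Sum = 0; so <chi_5, chi_2> = 0 (distinct irreducibles are orthogonal).

Solution. Compute term by term over conjugacy classes (|C| * chi_5(C) * conj(chi_2(C))):
  1*(2)*conj(1) + 1*(-2)*conj(1) + 2*(sqrt(2))*conj(1) + 2*(0)*conj(1) + 2*(-sqrt(2))*conj(1) + 4*(0)*conj(-1) + 4*(0)*conj(-1)
  = (2) + (-2) + (2*sqrt(2)) + (0) + (-2*sqrt(2)) + (0) + (0)
  = 0.
Dividing by |G| = 16 gives 0/16 = 0, matching the row-orthogonality relation <chi_5, chi_2> = [chi_5 = chi_2].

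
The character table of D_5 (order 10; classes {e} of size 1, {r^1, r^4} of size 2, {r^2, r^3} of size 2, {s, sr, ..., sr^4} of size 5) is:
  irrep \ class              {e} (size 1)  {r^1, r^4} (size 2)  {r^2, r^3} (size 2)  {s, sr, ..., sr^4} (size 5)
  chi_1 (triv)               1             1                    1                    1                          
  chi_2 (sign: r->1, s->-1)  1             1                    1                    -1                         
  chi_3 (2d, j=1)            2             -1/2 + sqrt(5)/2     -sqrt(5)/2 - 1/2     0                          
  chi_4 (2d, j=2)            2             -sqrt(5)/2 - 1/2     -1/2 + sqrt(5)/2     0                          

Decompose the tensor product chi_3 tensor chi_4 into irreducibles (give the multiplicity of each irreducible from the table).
chi_3 tensor chi_4 = chi_3 + chi_4 (all other irreducibles have multiplicity 0).

Explanation: The character of a tensor product is the pointwise product (chi_3 * chi_4)(C) = chi_3(C) * chi_4(C):
  {e}: (2)*(2), {r^1, r^4}: (-1/2 + sqrt(5)/2)*(-sqrt(5)/2 - 1/2), {r^2, r^3}: (-sqrt(5)/2 - 1/2)*(-1/2 + sqrt(5)/2), {s, sr, ..., sr^4}: (0)*(0)
so (chi_3 * chi_4) takes values
  {e} -> 4, {r^1, r^4} -> -1, {r^2, r^3} -> -1, {s, sr, ..., sr^4} -> 0.
Now take the inner product of this character with each irreducible chi from the table, <chi_3*chi_4, chi> = (1/10) sum_C |C| (chi_3*chi_4)(C) conj(chi(C)):
  <chi_3*chi_4, chi_1> = (1/10)[1*(4)*conj(1) + 2*(-1)*conj(1) + 2*(-1)*conj(1) + 5*(0)*conj(1)]
      = (1/10)[(4) + (-2) + (-2) + (0)] = 0/10 = 0
  <chi_3*chi_4, chi_2> = (1/10)[1*(4)*conj(1) + 2*(-1)*conj(1) + 2*(-1)*conj(1) + 5*(0)*conj(-1)]
      = (1/10)[(4) + (-2) + (-2) + (0)] = 0/10 = 0
  <chi_3*chi_4, chi_3> = (1/10)[1*(4)*conj(2) + 2*(-1)*conj(-1/2 + sqrt(5)/2) + 2*(-1)*conj(-sqrt(5)/2 - 1/2) + 5*(0)*conj(0)]
      = (1/10)[(8) + (1 - sqrt(5)) + (1 + sqrt(5)) + (0)] = 10/10 = 1
  <chi_3*chi_4, chi_4> = (1/10)[1*(4)*conj(2) + 2*(-1)*conj(-sqrt(5)/2 - 1/2) + 2*(-1)*conj(-1/2 + sqrt(5)/2) + 5*(0)*conj(0)]
      = (1/10)[(8) + (1 + sqrt(5)) + (1 - sqrt(5)) + (0)] = 10/10 = 1
Hence the multiplicities are chi_3: 1, chi_4: 1. Dimension check: dim(chi_3)*dim(chi_4) = 2*2 = 4 and sum (mult * dim) = 1*2 + 1*2 = 4.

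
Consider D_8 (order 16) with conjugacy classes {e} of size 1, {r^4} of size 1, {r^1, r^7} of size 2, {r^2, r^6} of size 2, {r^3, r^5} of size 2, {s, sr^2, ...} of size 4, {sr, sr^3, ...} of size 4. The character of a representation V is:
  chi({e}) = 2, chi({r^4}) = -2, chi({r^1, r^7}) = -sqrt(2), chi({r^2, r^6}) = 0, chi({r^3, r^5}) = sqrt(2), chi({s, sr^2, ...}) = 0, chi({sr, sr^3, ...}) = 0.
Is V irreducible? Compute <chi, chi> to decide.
Irreducible: <chi, chi> = 1.

Justification: <chi, chi> = (1/|G|) sum_C |C| * |chi(C)|^2 = (1/16)[1*|2|^2 + 1*|-2|^2 + 2*|-sqrt(2)|^2 + 2*|0|^2 + 2*|sqrt(2)|^2 + 4*|0|^2 + 4*|0|^2]
  = (1/16)[(4) + (4) + (4) + (0) + (4) + (0) + (0)] = 16/16 = 1.
A character is irreducible iff <chi, chi> = 1, so this representation is irreducible.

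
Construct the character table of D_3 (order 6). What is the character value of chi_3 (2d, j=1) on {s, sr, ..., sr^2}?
Conjugacy classes: {e} of size 1, {r^1, r^2} of size 2, {s, sr, ..., sr^2} of size 3.
Character table:
  irrep \ class              {e} (size 1)  {r^1, r^2} (size 2)  {s, sr, ..., sr^2} (size 3)
  chi_1 (triv)               1             1                    1                          
  chi_2 (sign: r->1, s->-1)  1             1                    -1                         
  chi_3 (2d, j=1)            2             -1                   0                          

Spot check: chi_3 (2d, j=1) on {s, sr, ..., sr^2} = 0.

Justification: D_3 has order 2*3 = 6 with 3 conjugacy classes, hence 3 irreducibles. Sum of squared dims 1 + 1 + 4 = 6 = |G|. Linear characters come from the abelianisation; the 2-dimensional irreps have character r^k -> 2*cos(2*pi*j*k/3), reflections -> 0.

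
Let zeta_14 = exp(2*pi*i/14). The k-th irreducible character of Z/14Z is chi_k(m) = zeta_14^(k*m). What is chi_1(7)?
chi_1(7) = zeta_14^7 = -1

Derivation: chi_1(7) = zeta_14^(1*7) = zeta_14^7. Since zeta_14^14 = 1, this equals zeta_14^7 = exp(2*pi*i*7/14) = -1.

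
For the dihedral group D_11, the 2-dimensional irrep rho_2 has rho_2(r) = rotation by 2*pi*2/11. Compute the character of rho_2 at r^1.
chi_{rho_2}(r^1) = 2*cos(2*pi*2*1/11) = 2*cos(4*pi/11)

Working: rho_2(r^1) is rotation by angle 2*pi*2*1/11, whose trace is 2*cos(2*pi*2*1/11) = 2*cos(4*pi/11).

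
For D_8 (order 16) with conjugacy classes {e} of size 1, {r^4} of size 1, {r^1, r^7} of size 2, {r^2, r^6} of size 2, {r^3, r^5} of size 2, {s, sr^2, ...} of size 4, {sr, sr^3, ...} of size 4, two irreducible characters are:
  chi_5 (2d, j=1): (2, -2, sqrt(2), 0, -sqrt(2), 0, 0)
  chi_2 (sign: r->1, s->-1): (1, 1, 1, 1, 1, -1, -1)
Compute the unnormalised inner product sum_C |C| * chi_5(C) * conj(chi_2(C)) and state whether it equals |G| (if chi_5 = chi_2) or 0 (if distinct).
Sum = 0; so <chi_5, chi_2> = 0 (distinct irreducibles are orthogonal).

Derivation: Compute term by term over conjugacy classes (|C| * chi_5(C) * conj(chi_2(C))):
  1*(2)*conj(1) + 1*(-2)*conj(1) + 2*(sqrt(2))*conj(1) + 2*(0)*conj(1) + 2*(-sqrt(2))*conj(1) + 4*(0)*conj(-1) + 4*(0)*conj(-1)
  = (2) + (-2) + (2*sqrt(2)) + (0) + (-2*sqrt(2)) + (0) + (0)
  = 0.
Dividing by |G| = 16 gives 0/16 = 0, matching the row-orthogonality relation <chi_5, chi_2> = [chi_5 = chi_2].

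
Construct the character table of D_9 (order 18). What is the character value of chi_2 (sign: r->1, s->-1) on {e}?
Conjugacy classes: {e} of size 1, {r^1, r^8} of size 2, {r^2, r^7} of size 2, {r^3, r^6} of size 2, {r^4, r^5} of size 2, {s, sr, ..., sr^8} of size 9.
Character table:
  irrep \ class              {e} (size 1)  {r^1, r^8} (size 2)  {r^2, r^7} (size 2)  {r^3, r^6} (size 2)  {r^4, r^5} (size 2)  {s, sr, ..., sr^8} (size 9)
  chi_1 (triv)               1             1                    1                    1                    1                    1                          
  chi_2 (sign: r->1, s->-1)  1             1                    1                    1                    1                    -1                         
  chi_3 (2d, j=1)            2             2*cos(2*pi/9)        2*cos(4*pi/9)        -1                   -2*cos(pi/9)         0                          
  chi_4 (2d, j=2)            2             2*cos(4*pi/9)        -2*cos(pi/9)         -1                   2*cos(2*pi/9)        0                          
  chi_5 (2d, j=3)            2             -1                   -1                   2                    -1                   0                          
  chi_6 (2d, j=4)            2             -2*cos(pi/9)         2*cos(2*pi/9)        -1                   2*cos(4*pi/9)        0                          

Spot check: chi_2 (sign: r->1, s->-1) on {e} = 1.

Solution. D_9 has order 2*9 = 18 with 6 conjugacy classes, hence 6 irreducibles. Sum of squared dims 1 + 1 + 4 + 4 + 4 + 4 = 18 = |G|. Linear characters come from the abelianisation; the 2-dimensional irreps have character r^k -> 2*cos(2*pi*j*k/9), reflections -> 0.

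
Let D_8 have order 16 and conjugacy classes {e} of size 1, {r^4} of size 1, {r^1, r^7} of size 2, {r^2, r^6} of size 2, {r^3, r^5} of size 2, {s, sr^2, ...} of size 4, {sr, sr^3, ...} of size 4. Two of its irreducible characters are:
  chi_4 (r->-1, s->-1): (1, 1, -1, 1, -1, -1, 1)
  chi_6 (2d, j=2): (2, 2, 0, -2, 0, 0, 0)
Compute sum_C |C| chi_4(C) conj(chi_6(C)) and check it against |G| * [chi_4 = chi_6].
Sum = 0; so <chi_4, chi_6> = 0 (distinct irreducibles are orthogonal).

Reasoning: Compute term by term over conjugacy classes (|C| * chi_4(C) * conj(chi_6(C))):
  1*(1)*conj(2) + 1*(1)*conj(2) + 2*(-1)*conj(0) + 2*(1)*conj(-2) + 2*(-1)*conj(0) + 4*(-1)*conj(0) + 4*(1)*conj(0)
  = (2) + (2) + (0) + (-4) + (0) + (0) + (0)
  = 0.
Dividing by |G| = 16 gives 0/16 = 0, matching the row-orthogonality relation <chi_4, chi_6> = [chi_4 = chi_6].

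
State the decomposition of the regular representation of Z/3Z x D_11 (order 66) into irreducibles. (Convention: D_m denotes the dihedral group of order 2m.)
Each irreducible V_i of dimension d_i appears with multiplicity d_i, i.e. rho_reg = (direct sum over all irreducibles V_i) d_i V_i. The irreducible dimensions for Z/3Z x D_11 are 1, 1, 1, 1, 1, 1, 2, 2, 2, 2, 2, 2, 2, 2, 2, 2, 2, 2, 2, 2, 2: 6 irreducibles of dimension 1, each with multiplicity 1; 15 irreducibles of dimension 2, each with multiplicity 2. Total dimension 6*1*1 + 15*2*2 = 66 = |G|.

Derivation: General theorem: in the regular representation of a finite group G, each irreducible appears with multiplicity equal to its dimension. Check: dim(rho_reg) = sum d_i^2 = 1 + 1 + 1 + 1 + 1 + 1 + 4 + 4 + 4 + 4 + 4 + 4 + 4 + 4 + 4 + 4 + 4 + 4 + 4 + 4 + 4 = 66 = |G|.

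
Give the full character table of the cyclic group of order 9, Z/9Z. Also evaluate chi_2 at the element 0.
Character table of Z/9Z (irreps indexed chi_0,...,chi_8 with chi_k(m) = zeta_9^(k*m), zeta_9 = exp(2*pi*i/9)):
  irrep \ class  {0} (size 1)  {1} (size 1)    {2} (size 1)    {3} (size 1)    {4} (size 1)    {5} (size 1)    {6} (size 1)    {7} (size 1)    {8} (size 1)  
  chi_0          1             1               1               1               1               1               1               1               1             
  chi_1          1             exp(2*I*pi/9)   exp(4*I*pi/9)   exp(2*I*pi/3)   exp(8*I*pi/9)   exp(-8*I*pi/9)  exp(-2*I*pi/3)  exp(-4*I*pi/9)  exp(-2*I*pi/9)
  chi_2          1             exp(4*I*pi/9)   exp(8*I*pi/9)   exp(-2*I*pi/3)  exp(-2*I*pi/9)  exp(2*I*pi/9)   exp(2*I*pi/3)   exp(-8*I*pi/9)  exp(-4*I*pi/9)
  chi_3          1             exp(2*I*pi/3)   exp(-2*I*pi/3)  1               exp(2*I*pi/3)   exp(-2*I*pi/3)  1               exp(2*I*pi/3)   exp(-2*I*pi/3)
  chi_4          1             exp(8*I*pi/9)   exp(-2*I*pi/9)  exp(2*I*pi/3)   exp(-4*I*pi/9)  exp(4*I*pi/9)   exp(-2*I*pi/3)  exp(2*I*pi/9)   exp(-8*I*pi/9)
  chi_5          1             exp(-8*I*pi/9)  exp(2*I*pi/9)   exp(-2*I*pi/3)  exp(4*I*pi/9)   exp(-4*I*pi/9)  exp(2*I*pi/3)   exp(-2*I*pi/9)  exp(8*I*pi/9) 
  chi_6          1             exp(-2*I*pi/3)  exp(2*I*pi/3)   1               exp(-2*I*pi/3)  exp(2*I*pi/3)   1               exp(-2*I*pi/3)  exp(2*I*pi/3) 
  chi_7          1             exp(-4*I*pi/9)  exp(-8*I*pi/9)  exp(2*I*pi/3)   exp(2*I*pi/9)   exp(-2*I*pi/9)  exp(-2*I*pi/3)  exp(8*I*pi/9)   exp(4*I*pi/9) 
  chi_8          1             exp(-2*I*pi/9)  exp(-4*I*pi/9)  exp(-2*I*pi/3)  exp(-8*I*pi/9)  exp(8*I*pi/9)   exp(2*I*pi/3)   exp(4*I*pi/9)   exp(2*I*pi/9) 

Spot check: chi_2(0) = zeta_9^(2*0) = zeta_9^0 = 1.

Argument: Z/9Z is abelian, so all 9 irreducible complex representations are 1-dimensional. They are given by chi_k(m) = zeta_9^(k*m) for k = 0,...,8. Row orthogonality: sum_m chi_k(m) conj(chi_l(m)) = 9 * [k = l].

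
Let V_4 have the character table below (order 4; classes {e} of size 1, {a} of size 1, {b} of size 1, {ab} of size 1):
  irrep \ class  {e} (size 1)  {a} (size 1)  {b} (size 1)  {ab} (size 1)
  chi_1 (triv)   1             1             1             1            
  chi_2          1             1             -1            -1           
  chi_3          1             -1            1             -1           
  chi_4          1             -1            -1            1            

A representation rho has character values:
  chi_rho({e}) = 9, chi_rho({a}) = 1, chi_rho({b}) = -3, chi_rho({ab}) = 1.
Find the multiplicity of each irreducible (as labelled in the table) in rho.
Multiplicities: chi_1: 2, chi_2: 3, chi_3: 1, chi_4: 3.

Derivation: Use <chi_rho, chi> = (1/|G|) sum_C |C| * chi_rho(C) * conj(chi(C)) with |G| = 4 for each irreducible chi in the table:
  <chi_rho, chi_1> = (1/4)[1*(9)*conj(1) + 1*(1)*conj(1) + 1*(-3)*conj(1) + 1*(1)*conj(1)]
      = (1/4)[(9) + (1) + (-3) + (1)] = 8/4 = 2
  <chi_rho, chi_2> = (1/4)[1*(9)*conj(1) + 1*(1)*conj(1) + 1*(-3)*conj(-1) + 1*(1)*conj(-1)]
      = (1/4)[(9) + (1) + (3) + (-1)] = 12/4 = 3
  <chi_rho, chi_3> = (1/4)[1*(9)*conj(1) + 1*(1)*conj(-1) + 1*(-3)*conj(1) + 1*(1)*conj(-1)]
      = (1/4)[(9) + (-1) + (-3) + (-1)] = 4/4 = 1
  <chi_rho, chi_4> = (1/4)[1*(9)*conj(1) + 1*(1)*conj(-1) + 1*(-3)*conj(-1) + 1*(1)*conj(1)]
      = (1/4)[(9) + (-1) + (3) + (1)] = 12/4 = 3
Dimension check: dim(rho) = sum (mult * dim) = 2*1 + 3*1 + 1*1 + 3*1 = 9 = chi_rho(e) = 9.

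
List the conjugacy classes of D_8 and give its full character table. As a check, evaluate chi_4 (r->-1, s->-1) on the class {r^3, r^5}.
Conjugacy classes: {e} of size 1, {r^4} of size 1, {r^1, r^7} of size 2, {r^2, r^6} of size 2, {r^3, r^5} of size 2, {s, sr^2, ...} of size 4, {sr, sr^3, ...} of size 4.
Character table:
  irrep \ class              {e} (size 1)  {r^4} (size 1)  {r^1, r^7} (size 2)  {r^2, r^6} (size 2)  {r^3, r^5} (size 2)  {s, sr^2, ...} (size 4)  {sr, sr^3, ...} (size 4)
  chi_1 (triv)               1             1               1                    1                    1                    1                        1                       
  chi_2 (sign: r->1, s->-1)  1             1               1                    1                    1                    -1                       -1                      
  chi_3 (r->-1, s->1)        1             1               -1                   1                    -1                   1                        -1                      
  chi_4 (r->-1, s->-1)       1             1               -1                   1                    -1                   -1                       1                       
  chi_5 (2d, j=1)            2             -2              sqrt(2)              0                    -sqrt(2)             0                        0                       
  chi_6 (2d, j=2)            2             2               0                    -2                   0                    0                        0                       
  chi_7 (2d, j=3)            2             -2              -sqrt(2)             0                    sqrt(2)              0                        0                       

Spot check: chi_4 (r->-1, s->-1) on {r^3, r^5} = -1.

Working: D_8 has order 2*8 = 16 with 7 conjugacy classes, hence 7 irreducibles. Sum of squared dims 1 + 1 + 1 + 1 + 4 + 4 + 4 = 16 = |G|. Linear characters come from the abelianisation; the 2-dimensional irreps have character r^k -> 2*cos(2*pi*j*k/8), reflections -> 0.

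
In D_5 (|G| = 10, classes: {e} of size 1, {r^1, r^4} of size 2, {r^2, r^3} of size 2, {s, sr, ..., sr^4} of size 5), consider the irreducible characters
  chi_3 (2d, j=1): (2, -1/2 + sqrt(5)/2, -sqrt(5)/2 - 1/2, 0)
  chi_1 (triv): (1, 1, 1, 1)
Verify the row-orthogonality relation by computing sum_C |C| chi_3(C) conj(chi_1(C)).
Sum = 0; so <chi_3, chi_1> = 0 (distinct irreducibles are orthogonal).

Details: Compute term by term over conjugacy classes (|C| * chi_3(C) * conj(chi_1(C))):
  1*(2)*conj(1) + 2*(-1/2 + sqrt(5)/2)*conj(1) + 2*(-sqrt(5)/2 - 1/2)*conj(1) + 5*(0)*conj(1)
  = (2) + (-1 + sqrt(5)) + (-sqrt(5) - 1) + (0)
  = 0.
Dividing by |G| = 10 gives 0/10 = 0, matching the row-orthogonality relation <chi_3, chi_1> = [chi_3 = chi_1].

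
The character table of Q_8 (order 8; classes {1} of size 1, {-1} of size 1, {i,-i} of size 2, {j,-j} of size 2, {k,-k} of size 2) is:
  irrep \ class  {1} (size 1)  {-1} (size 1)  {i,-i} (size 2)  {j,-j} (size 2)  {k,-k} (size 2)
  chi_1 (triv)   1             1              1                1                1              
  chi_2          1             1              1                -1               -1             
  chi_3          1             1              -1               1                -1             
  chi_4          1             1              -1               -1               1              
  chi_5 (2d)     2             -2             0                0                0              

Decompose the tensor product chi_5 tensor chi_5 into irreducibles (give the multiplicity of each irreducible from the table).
chi_5 tensor chi_5 = chi_1 + chi_2 + chi_3 + chi_4 (all other irreducibles have multiplicity 0).

Working: The character of a tensor product is the pointwise product (chi_5 * chi_5)(C) = chi_5(C) * chi_5(C):
  {1}: (2)*(2), {-1}: (-2)*(-2), {i,-i}: (0)*(0), {j,-j}: (0)*(0), {k,-k}: (0)*(0)
so (chi_5 * chi_5) takes values
  {1} -> 4, {-1} -> 4, {i,-i} -> 0, {j,-j} -> 0, {k,-k} -> 0.
Now take the inner product of this character with each irreducible chi from the table, <chi_5*chi_5, chi> = (1/8) sum_C |C| (chi_5*chi_5)(C) conj(chi(C)):
  <chi_5*chi_5, chi_1> = (1/8)[1*(4)*conj(1) + 1*(4)*conj(1) + 2*(0)*conj(1) + 2*(0)*conj(1) + 2*(0)*conj(1)]
      = (1/8)[(4) + (4) + (0) + (0) + (0)] = 8/8 = 1
  <chi_5*chi_5, chi_2> = (1/8)[1*(4)*conj(1) + 1*(4)*conj(1) + 2*(0)*conj(1) + 2*(0)*conj(-1) + 2*(0)*conj(-1)]
      = (1/8)[(4) + (4) + (0) + (0) + (0)] = 8/8 = 1
  <chi_5*chi_5, chi_3> = (1/8)[1*(4)*conj(1) + 1*(4)*conj(1) + 2*(0)*conj(-1) + 2*(0)*conj(1) + 2*(0)*conj(-1)]
      = (1/8)[(4) + (4) + (0) + (0) + (0)] = 8/8 = 1
  <chi_5*chi_5, chi_4> = (1/8)[1*(4)*conj(1) + 1*(4)*conj(1) + 2*(0)*conj(-1) + 2*(0)*conj(-1) + 2*(0)*conj(1)]
      = (1/8)[(4) + (4) + (0) + (0) + (0)] = 8/8 = 1
  <chi_5*chi_5, chi_5> = (1/8)[1*(4)*conj(2) + 1*(4)*conj(-2) + 2*(0)*conj(0) + 2*(0)*conj(0) + 2*(0)*conj(0)]
      = (1/8)[(8) + (-8) + (0) + (0) + (0)] = 0/8 = 0
Hence the multiplicities are chi_1: 1, chi_2: 1, chi_3: 1, chi_4: 1. Dimension check: dim(chi_5)*dim(chi_5) = 2*2 = 4 and sum (mult * dim) = 1*1 + 1*1 + 1*1 + 1*1 = 4.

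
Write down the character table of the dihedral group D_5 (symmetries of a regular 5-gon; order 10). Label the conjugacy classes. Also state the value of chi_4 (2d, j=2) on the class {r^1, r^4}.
Conjugacy classes: {e} of size 1, {r^1, r^4} of size 2, {r^2, r^3} of size 2, {s, sr, ..., sr^4} of size 5.
Character table:
  irrep \ class              {e} (size 1)  {r^1, r^4} (size 2)  {r^2, r^3} (size 2)  {s, sr, ..., sr^4} (size 5)
  chi_1 (triv)               1             1                    1                    1                          
  chi_2 (sign: r->1, s->-1)  1             1                    1                    -1                         
  chi_3 (2d, j=1)            2             -1/2 + sqrt(5)/2     -sqrt(5)/2 - 1/2     0                          
  chi_4 (2d, j=2)            2             -sqrt(5)/2 - 1/2     -1/2 + sqrt(5)/2     0                          

Spot check: chi_4 (2d, j=2) on {r^1, r^4} = -sqrt(5)/2 - 1/2.

Working: D_5 has order 2*5 = 10 with 4 conjugacy classes, hence 4 irreducibles. Sum of squared dims 1 + 1 + 4 + 4 = 10 = |G|. Linear characters come from the abelianisation; the 2-dimensional irreps have character r^k -> 2*cos(2*pi*j*k/5), reflections -> 0.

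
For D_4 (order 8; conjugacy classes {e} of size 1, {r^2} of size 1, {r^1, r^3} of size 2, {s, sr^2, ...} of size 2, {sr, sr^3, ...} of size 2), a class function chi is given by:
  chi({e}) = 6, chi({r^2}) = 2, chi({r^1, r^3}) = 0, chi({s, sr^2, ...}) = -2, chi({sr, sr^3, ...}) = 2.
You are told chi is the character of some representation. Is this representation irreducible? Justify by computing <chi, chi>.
Not irreducible (reducible): <chi, chi> = 7 > 1.

Solution. <chi, chi> = (1/|G|) sum_C |C| * |chi(C)|^2 = (1/8)[1*|6|^2 + 1*|2|^2 + 2*|0|^2 + 2*|-2|^2 + 2*|2|^2]
  = (1/8)[(36) + (4) + (0) + (8) + (8)] = 56/8 = 7.
A character is irreducible iff <chi, chi> = 1, so this representation is reducible.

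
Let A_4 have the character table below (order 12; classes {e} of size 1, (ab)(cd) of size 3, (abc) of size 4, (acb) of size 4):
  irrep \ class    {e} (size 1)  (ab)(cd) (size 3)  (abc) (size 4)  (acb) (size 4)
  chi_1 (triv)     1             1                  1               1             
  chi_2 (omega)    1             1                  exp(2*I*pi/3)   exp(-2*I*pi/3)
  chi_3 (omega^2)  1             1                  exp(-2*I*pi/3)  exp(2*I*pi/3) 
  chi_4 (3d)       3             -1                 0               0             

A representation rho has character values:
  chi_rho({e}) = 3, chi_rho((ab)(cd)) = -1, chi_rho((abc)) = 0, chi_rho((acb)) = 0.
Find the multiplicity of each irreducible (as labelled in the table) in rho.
Multiplicities: chi_1: 0, chi_2: 0, chi_3: 0, chi_4: 1.

Proof sketch: Use <chi_rho, chi> = (1/|G|) sum_C |C| * chi_rho(C) * conj(chi(C)) with |G| = 12 for each irreducible chi in the table:
  <chi_rho, chi_1> = (1/12)[1*(3)*conj(1) + 3*(-1)*conj(1) + 4*(0)*conj(1) + 4*(0)*conj(1)]
      = (1/12)[(3) + (-3) + (0) + (0)] = 0/12 = 0
  <chi_rho, chi_2> = (1/12)[1*(3)*conj(1) + 3*(-1)*conj(1) + 4*(0)*conj(exp(2*I*pi/3)) + 4*(0)*conj(exp(-2*I*pi/3))]
      = (1/12)[(3) + (-3) + (0) + (0)] = 0/12 = 0
  <chi_rho, chi_3> = (1/12)[1*(3)*conj(1) + 3*(-1)*conj(1) + 4*(0)*conj(exp(-2*I*pi/3)) + 4*(0)*conj(exp(2*I*pi/3))]
      = (1/12)[(3) + (-3) + (0) + (0)] = 0/12 = 0
  <chi_rho, chi_4> = (1/12)[1*(3)*conj(3) + 3*(-1)*conj(-1) + 4*(0)*conj(0) + 4*(0)*conj(0)]
      = (1/12)[(9) + (3) + (0) + (0)] = 12/12 = 1
(Exp terms are combined using exp(i*s)*conj(exp(i*t)) = exp(i*(s-t)), and sums of them are collapsed using the identity that for every m > 1 the m distinct m-th roots of unity sum to 0, e.g. 1 + exp(2*I*pi/3) + exp(-2*I*pi/3) = 0.)
Dimension check: dim(rho) = sum (mult * dim) = 0*1 + 0*1 + 0*1 + 1*3 = 3 = chi_rho(e) = 3.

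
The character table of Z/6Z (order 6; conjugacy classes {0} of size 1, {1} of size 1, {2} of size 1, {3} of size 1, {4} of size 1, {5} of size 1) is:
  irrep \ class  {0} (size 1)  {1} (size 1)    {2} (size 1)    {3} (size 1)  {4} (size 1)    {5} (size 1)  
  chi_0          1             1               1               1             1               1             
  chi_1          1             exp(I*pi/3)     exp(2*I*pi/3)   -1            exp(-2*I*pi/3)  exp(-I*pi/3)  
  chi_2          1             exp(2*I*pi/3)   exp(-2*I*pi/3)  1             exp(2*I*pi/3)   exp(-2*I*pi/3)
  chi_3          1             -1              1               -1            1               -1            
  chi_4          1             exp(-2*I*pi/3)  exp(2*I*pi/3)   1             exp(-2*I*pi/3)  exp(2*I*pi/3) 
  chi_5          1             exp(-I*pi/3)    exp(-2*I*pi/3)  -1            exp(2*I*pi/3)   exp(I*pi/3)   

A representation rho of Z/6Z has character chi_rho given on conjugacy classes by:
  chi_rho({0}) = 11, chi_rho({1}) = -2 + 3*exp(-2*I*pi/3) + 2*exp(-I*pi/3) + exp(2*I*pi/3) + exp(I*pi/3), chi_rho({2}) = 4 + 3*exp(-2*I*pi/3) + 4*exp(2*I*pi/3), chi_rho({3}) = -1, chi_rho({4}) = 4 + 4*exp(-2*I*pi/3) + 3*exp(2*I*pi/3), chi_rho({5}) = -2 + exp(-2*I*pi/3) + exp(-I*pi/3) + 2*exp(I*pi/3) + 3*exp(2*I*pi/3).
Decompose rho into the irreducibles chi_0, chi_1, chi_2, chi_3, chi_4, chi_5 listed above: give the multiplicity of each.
Multiplicities: chi_0: 1, chi_1: 1, chi_2: 1, chi_3: 3, chi_4: 3, chi_5: 2.

Derivation: Use <chi_rho, chi> = (1/|G|) sum_C |C| * chi_rho(C) * conj(chi(C)) with |G| = 6 for each irreducible chi in the table:
  <chi_rho, chi_0> = (1/6)[1*(11)*conj(1) + 1*(-2 + 3*exp(-2*I*pi/3) + 2*exp(-I*pi/3) + exp(2*I*pi/3) + exp(I*pi/3))*conj(1) + 1*(4 + 3*exp(-2*I*pi/3) + 4*exp(2*I*pi/3))*conj(1) + 1*(-1)*conj(1) + 1*(4 + 4*exp(-2*I*pi/3) + 3*exp(2*I*pi/3))*conj(1) + 1*(-2 + exp(-2*I*pi/3) + exp(-I*pi/3) + 2*exp(I*pi/3) + 3*exp(2*I*pi/3))*conj(1)]
      = (1/6)[(11) + (-2 + 3*exp(-2*I*pi/3) + 2*exp(-I*pi/3) + exp(2*I*pi/3) + exp(I*pi/3)) + (4 + 3*exp(-2*I*pi/3) + 4*exp(2*I*pi/3)) + (-1) + (4 + 4*exp(-2*I*pi/3) + 3*exp(2*I*pi/3)) + (-2 + exp(-2*I*pi/3) + exp(-I*pi/3) + 2*exp(I*pi/3) + 3*exp(2*I*pi/3))] = 6/6 = 1
  <chi_rho, chi_1> = (1/6)[1*(11)*conj(1) + 1*(-2 + 3*exp(-2*I*pi/3) + 2*exp(-I*pi/3) + exp(2*I*pi/3) + exp(I*pi/3))*conj(exp(I*pi/3)) + 1*(4 + 3*exp(-2*I*pi/3) + 4*exp(2*I*pi/3))*conj(exp(2*I*pi/3)) + 1*(-1)*conj(-1) + 1*(4 + 4*exp(-2*I*pi/3) + 3*exp(2*I*pi/3))*conj(exp(-2*I*pi/3)) + 1*(-2 + exp(-2*I*pi/3) + exp(-I*pi/3) + 2*exp(I*pi/3) + 3*exp(2*I*pi/3))*conj(exp(-I*pi/3))]
      = (1/6)[(11) + (-2 + 2*exp(-2*I*pi/3) + exp(I*pi/3) - 2*exp(-I*pi/3)) + (4 + 4*exp(-2*I*pi/3) + 3*exp(2*I*pi/3)) + (1) + (4 + 3*exp(-2*I*pi/3) + 4*exp(2*I*pi/3)) + (-2 - 2*exp(I*pi/3) + exp(-I*pi/3) + 2*exp(2*I*pi/3))] = 6/6 = 1
  <chi_rho, chi_2> = (1/6)[1*(11)*conj(1) + 1*(-2 + 3*exp(-2*I*pi/3) + 2*exp(-I*pi/3) + exp(2*I*pi/3) + exp(I*pi/3))*conj(exp(2*I*pi/3)) + 1*(4 + 3*exp(-2*I*pi/3) + 4*exp(2*I*pi/3))*conj(exp(-2*I*pi/3)) + 1*(-1)*conj(1) + 1*(4 + 4*exp(-2*I*pi/3) + 3*exp(2*I*pi/3))*conj(exp(2*I*pi/3)) + 1*(-2 + exp(-2*I*pi/3) + exp(-I*pi/3) + 2*exp(I*pi/3) + 3*exp(2*I*pi/3))*conj(exp(-2*I*pi/3))]
      = (1/6)[(11) + (-1 + exp(-I*pi/3) - 2*exp(-2*I*pi/3) + 3*exp(2*I*pi/3)) + (-1) + (-1) + (-1) + (-1 + 3*exp(-2*I*pi/3) - 2*exp(2*I*pi/3) + exp(I*pi/3))] = 6/6 = 1
  <chi_rho, chi_3> = (1/6)[1*(11)*conj(1) + 1*(-2 + 3*exp(-2*I*pi/3) + 2*exp(-I*pi/3) + exp(2*I*pi/3) + exp(I*pi/3))*conj(-1) + 1*(4 + 3*exp(-2*I*pi/3) + 4*exp(2*I*pi/3))*conj(1) + 1*(-1)*conj(-1) + 1*(4 + 4*exp(-2*I*pi/3) + 3*exp(2*I*pi/3))*conj(1) + 1*(-2 + exp(-2*I*pi/3) + exp(-I*pi/3) + 2*exp(I*pi/3) + 3*exp(2*I*pi/3))*conj(-1)]
      = (1/6)[(11) + (2 - exp(I*pi/3) - exp(2*I*pi/3) - 2*exp(-I*pi/3) - 3*exp(-2*I*pi/3)) + (4 + 3*exp(-2*I*pi/3) + 4*exp(2*I*pi/3)) + (1) + (4 + 4*exp(-2*I*pi/3) + 3*exp(2*I*pi/3)) + (2 - 3*exp(2*I*pi/3) - 2*exp(I*pi/3) - exp(-I*pi/3) - exp(-2*I*pi/3))] = 18/6 = 3
  <chi_rho, chi_4> = (1/6)[1*(11)*conj(1) + 1*(-2 + 3*exp(-2*I*pi/3) + 2*exp(-I*pi/3) + exp(2*I*pi/3) + exp(I*pi/3))*conj(exp(-2*I*pi/3)) + 1*(4 + 3*exp(-2*I*pi/3) + 4*exp(2*I*pi/3))*conj(exp(2*I*pi/3)) + 1*(-1)*conj(1) + 1*(4 + 4*exp(-2*I*pi/3) + 3*exp(2*I*pi/3))*conj(exp(-2*I*pi/3)) + 1*(-2 + exp(-2*I*pi/3) + exp(-I*pi/3) + 2*exp(I*pi/3) + 3*exp(2*I*pi/3))*conj(exp(2*I*pi/3))]
      = (1/6)[(11) + (2 - 2*exp(2*I*pi/3) + exp(-2*I*pi/3) + 2*exp(I*pi/3)) + (4 + 4*exp(-2*I*pi/3) + 3*exp(2*I*pi/3)) + (-1) + (4 + 3*exp(-2*I*pi/3) + 4*exp(2*I*pi/3)) + (2 + 2*exp(-I*pi/3) + exp(2*I*pi/3) - 2*exp(-2*I*pi/3))] = 18/6 = 3
  <chi_rho, chi_5> = (1/6)[1*(11)*conj(1) + 1*(-2 + 3*exp(-2*I*pi/3) + 2*exp(-I*pi/3) + exp(2*I*pi/3) + exp(I*pi/3))*conj(exp(-I*pi/3)) + 1*(4 + 3*exp(-2*I*pi/3) + 4*exp(2*I*pi/3))*conj(exp(-2*I*pi/3)) + 1*(-1)*conj(-1) + 1*(4 + 4*exp(-2*I*pi/3) + 3*exp(2*I*pi/3))*conj(exp(2*I*pi/3)) + 1*(-2 + exp(-2*I*pi/3) + exp(-I*pi/3) + 2*exp(I*pi/3) + 3*exp(2*I*pi/3))*conj(exp(I*pi/3))]
      = (1/6)[(11) + (1 + 3*exp(-I*pi/3) - 2*exp(I*pi/3) + exp(2*I*pi/3)) + (-1) + (1) + (-1) + (1 + exp(-2*I*pi/3) - 2*exp(-I*pi/3) + 3*exp(I*pi/3))] = 12/6 = 2
(Exp terms are combined using exp(i*s)*conj(exp(i*t)) = exp(i*(s-t)), and sums of them are collapsed using the identity that for every m > 1 the m distinct m-th roots of unity sum to 0, e.g. 1 + exp(2*I*pi/3) + exp(-2*I*pi/3) = 0.)
Dimension check: dim(rho) = sum (mult * dim) = 1*1 + 1*1 + 1*1 + 3*1 + 3*1 + 2*1 = 11 = chi_rho(e) = 11.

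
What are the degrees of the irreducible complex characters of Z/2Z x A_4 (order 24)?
Dimensions: 1, 1, 1, 1, 1, 1, 3, 3

Justification: There are 8 irreducibles (= number of conjugacy classes). Their dimensions d_i satisfy sum d_i^2 = |G| = 24: 1 + 1 + 1 + 1 + 1 + 1 + 9 + 9 = 24. (For the product with Z/2Z: each of the 2 1-dim characters of Z/2Z tensors with each irrep of A_4, giving 2 copies of each A_4-dimension.)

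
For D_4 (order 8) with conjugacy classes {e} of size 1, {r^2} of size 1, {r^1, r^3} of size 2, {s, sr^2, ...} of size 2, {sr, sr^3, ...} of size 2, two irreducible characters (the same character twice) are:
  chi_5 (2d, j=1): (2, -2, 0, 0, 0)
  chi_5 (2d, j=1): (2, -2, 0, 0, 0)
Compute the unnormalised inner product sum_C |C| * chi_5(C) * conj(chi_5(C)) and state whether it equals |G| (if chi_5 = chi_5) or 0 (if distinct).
Sum = 8 = |G| = 8; so <chi_5, chi_5> = 1 (norm-1 confirms irreducibility).

Explanation: Compute term by term over conjugacy classes (|C| * chi_5(C) * conj(chi_5(C))):
  1*(2)*conj(2) + 1*(-2)*conj(-2) + 2*(0)*conj(0) + 2*(0)*conj(0) + 2*(0)*conj(0)
  = (4) + (4) + (0) + (0) + (0)
  = 8.
Dividing by |G| = 8 gives 8/8 = 1, matching the row-orthogonality relation <chi_5, chi_5> = [chi_5 = chi_5].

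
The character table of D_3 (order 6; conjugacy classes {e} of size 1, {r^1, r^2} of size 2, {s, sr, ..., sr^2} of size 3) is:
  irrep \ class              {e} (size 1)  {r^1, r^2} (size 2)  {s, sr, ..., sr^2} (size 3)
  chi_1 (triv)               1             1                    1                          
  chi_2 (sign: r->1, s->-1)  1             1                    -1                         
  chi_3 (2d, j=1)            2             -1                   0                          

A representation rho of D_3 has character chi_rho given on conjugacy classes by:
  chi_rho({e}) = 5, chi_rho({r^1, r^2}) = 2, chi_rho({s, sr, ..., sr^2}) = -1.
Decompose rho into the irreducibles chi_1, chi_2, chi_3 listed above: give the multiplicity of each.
Multiplicities: chi_1: 1, chi_2: 2, chi_3: 1.

Explanation: Use <chi_rho, chi> = (1/|G|) sum_C |C| * chi_rho(C) * conj(chi(C)) with |G| = 6 for each irreducible chi in the table:
  <chi_rho, chi_1> = (1/6)[1*(5)*conj(1) + 2*(2)*conj(1) + 3*(-1)*conj(1)]
      = (1/6)[(5) + (4) + (-3)] = 6/6 = 1
  <chi_rho, chi_2> = (1/6)[1*(5)*conj(1) + 2*(2)*conj(1) + 3*(-1)*conj(-1)]
      = (1/6)[(5) + (4) + (3)] = 12/6 = 2
  <chi_rho, chi_3> = (1/6)[1*(5)*conj(2) + 2*(2)*conj(-1) + 3*(-1)*conj(0)]
      = (1/6)[(10) + (-4) + (0)] = 6/6 = 1
Dimension check: dim(rho) = sum (mult * dim) = 1*1 + 2*1 + 1*2 = 5 = chi_rho(e) = 5.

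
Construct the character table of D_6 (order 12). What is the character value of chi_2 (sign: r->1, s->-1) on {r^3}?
Conjugacy classes: {e} of size 1, {r^3} of size 1, {r^1, r^5} of size 2, {r^2, r^4} of size 2, {s, sr^2, ...} of size 3, {sr, sr^3, ...} of size 3.
Character table:
  irrep \ class              {e} (size 1)  {r^3} (size 1)  {r^1, r^5} (size 2)  {r^2, r^4} (size 2)  {s, sr^2, ...} (size 3)  {sr, sr^3, ...} (size 3)
  chi_1 (triv)               1             1               1                    1                    1                        1                       
  chi_2 (sign: r->1, s->-1)  1             1               1                    1                    -1                       -1                      
  chi_3 (r->-1, s->1)        1             -1              -1                   1                    1                        -1                      
  chi_4 (r->-1, s->-1)       1             -1              -1                   1                    -1                       1                       
  chi_5 (2d, j=1)            2             -2              1                    -1                   0                        0                       
  chi_6 (2d, j=2)            2             2               -1                   -1                   0                        0                       

Spot check: chi_2 (sign: r->1, s->-1) on {r^3} = 1.

Working: D_6 has order 2*6 = 12 with 6 conjugacy classes, hence 6 irreducibles. Sum of squared dims 1 + 1 + 1 + 1 + 4 + 4 = 12 = |G|. Linear characters come from the abelianisation; the 2-dimensional irreps have character r^k -> 2*cos(2*pi*j*k/6), reflections -> 0.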